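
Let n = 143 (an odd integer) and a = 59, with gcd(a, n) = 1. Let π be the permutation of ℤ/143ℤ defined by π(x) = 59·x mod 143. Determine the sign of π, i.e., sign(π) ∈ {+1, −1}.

-1

Trace 71: π^k(71) = [71, 42, 47, 56, 15, 27, 20] for k=0..6.
Cycle type of π: 60×2 + 12 + 5×2 + 1; total 6 cycles.
sign(π) = (−1)^{n − #cycles} = (−1)^{143−6} = (−1)^137 = -1.
Zolotarev: (59|143) = -1, matching the cycle-count sign.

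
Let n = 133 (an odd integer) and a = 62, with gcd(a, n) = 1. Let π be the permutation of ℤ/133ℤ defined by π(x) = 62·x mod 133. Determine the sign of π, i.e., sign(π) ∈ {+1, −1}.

Start at x=111: 111 → 99 → 20 → 43 → 6 → 106 → 55 → … (one orbit).
Cycle lengths of π_62 on ℤ/133ℤ: [18, 18, 18, 18, 18, 18, 9, 9, 2, 2, 2, 1]; 12 cycles in total.
n − c = 133 − 12 = 121; sign = (−1)^121 = -1.

-1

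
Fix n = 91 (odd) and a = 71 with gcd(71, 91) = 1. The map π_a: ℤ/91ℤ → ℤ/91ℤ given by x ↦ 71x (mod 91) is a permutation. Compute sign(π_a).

Trace 8: π^k(8) = [8, 22, 15, 64, 85, 29, 57] for k=0..6.
Cycle lengths of π_71 on ℤ/91ℤ: [12, 12, 12, 12, 12, 12, 12, 1, 1, 1, 1, 1, 1, 1]; 14 cycles in total.
Σ(ℓ_i−1) = 91−14 = 77; sign = (−1)^77 = -1.

-1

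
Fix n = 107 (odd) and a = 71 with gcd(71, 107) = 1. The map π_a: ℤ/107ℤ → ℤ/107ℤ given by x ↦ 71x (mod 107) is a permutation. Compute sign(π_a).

Start at x=103: 103 → 37 → 59 → 16 → 66 → 85 → 43 → … (one orbit).
Cycle lengths of π_71 on ℤ/107ℤ: [106, 1]; 2 cycles in total.
107 − 2 = 105 transpositions; sign(π) = (−1)^105 = -1.
Zolotarev: (71|107) = -1, matching the cycle-count sign.

-1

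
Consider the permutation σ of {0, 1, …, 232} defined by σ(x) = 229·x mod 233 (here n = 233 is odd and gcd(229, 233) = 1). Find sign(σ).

+1

Orbit of 128 under x↦229x: [128, 187, 184, 196, 148, 107, 38]… (length divides ord_233(229)).
Decompose π into cycles: lengths [58, 58, 58, 58, 1] (5 cycles, including the fixed point 0).
sign(π) = (−1)^{n − #cycles} = (−1)^{233−5} = (−1)^228 = +1.
Via Zolotarev, sign(π_{229}) = (229|233) = +1.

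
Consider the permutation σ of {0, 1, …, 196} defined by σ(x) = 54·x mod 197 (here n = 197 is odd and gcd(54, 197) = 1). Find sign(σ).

+1

Start at x=164: 164 → 188 → 105 → 154 → 42 → 101 → 135 → … (one orbit).
Cycle type of π: 49×4 + 1; total 5 cycles.
197 − 5 = 192 transpositions; sign(π) = (−1)^192 = +1.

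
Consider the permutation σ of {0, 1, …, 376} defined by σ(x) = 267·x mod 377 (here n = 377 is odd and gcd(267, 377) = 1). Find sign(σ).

-1

Start at x=122: 122 → 152 → 245 → 194 → 149 → 198 → 86 → … (one orbit).
The orbit structure of x ↦ 267x mod 377: 8 orbits of sizes [84, 84, 84, 84, 14, 14, 12, 1].
Σ(ℓ_i−1) = 377−8 = 369; sign = (−1)^369 = -1.
Check: (267/377) = -1 by Zolotarev.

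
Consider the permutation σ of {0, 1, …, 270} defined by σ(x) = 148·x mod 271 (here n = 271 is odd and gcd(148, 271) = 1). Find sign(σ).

+1

Trace 139: π^k(139) = [139, 247, 242, 44, 8, 100, 166] for k=0..6.
7 cycles of lengths [45, 45, 45, 45, 45, 45, 1].
sign(π) = (−1)^{n − #cycles} = (−1)^{271−7} = (−1)^264 = +1.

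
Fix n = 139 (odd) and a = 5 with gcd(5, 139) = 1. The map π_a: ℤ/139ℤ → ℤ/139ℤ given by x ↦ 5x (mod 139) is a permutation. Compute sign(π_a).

+1

Trace 34: π^k(34) = [34, 31, 16, 80, 122, 54, 131] for k=0..6.
Cycle type of π: 69×2 + 1; total 3 cycles.
With 3 cycles on 139 points, sign = (−1)^{139−3} = +1.
The Jacobi symbol (5|139) = +1 (Zolotarev) agrees.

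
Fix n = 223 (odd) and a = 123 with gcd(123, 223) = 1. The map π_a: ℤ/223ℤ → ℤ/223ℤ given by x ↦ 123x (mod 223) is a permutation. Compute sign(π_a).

-1

Trace 148: π^k(148) = [148, 141, 172, 194, 1, 123, 188] for k=0..6.
Cycle lengths of π_123 on ℤ/223ℤ: [222, 1]; 2 cycles in total.
sign(π) = (−1)^{n − #cycles} = (−1)^{223−2} = (−1)^221 = -1.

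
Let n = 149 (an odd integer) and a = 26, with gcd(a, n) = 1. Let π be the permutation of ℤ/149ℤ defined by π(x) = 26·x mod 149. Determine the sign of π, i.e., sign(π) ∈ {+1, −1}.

+1

Trace 112: π^k(112) = [112, 81, 20, 73, 110, 29, 9] for k=0..6.
Cycle lengths of π_26 on ℤ/149ℤ: [74, 74, 1]; 3 cycles in total.
With 3 cycles on 149 points, sign = (−1)^{149−3} = +1.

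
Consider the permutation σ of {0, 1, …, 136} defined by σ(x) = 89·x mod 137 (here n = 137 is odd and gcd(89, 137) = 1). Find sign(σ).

-1

Orbit of 103 under x↦89x: [103, 125, 28, 26, 122, 35, 101]… (length divides ord_137(89)).
2 cycles of lengths [136, 1].
n − c = 137 − 2 = 135; sign = (−1)^135 = -1.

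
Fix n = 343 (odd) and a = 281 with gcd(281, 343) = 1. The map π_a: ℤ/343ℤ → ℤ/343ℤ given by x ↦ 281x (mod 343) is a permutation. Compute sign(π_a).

+1

Start at x=225: 225 → 113 → 197 → 134 → 267 → 253 → 92 → … (one orbit).
The orbit structure of x ↦ 281x mod 343: 19 orbits of sizes [49, 49, 49, 49, 49, 49, 7, 7, 7, 7, 7, 7, 1, 1, 1, 1, 1, 1, 1].
19 cycles on 343: each ℓ→(−1)^(ℓ−1), product (−1)^324 = +1.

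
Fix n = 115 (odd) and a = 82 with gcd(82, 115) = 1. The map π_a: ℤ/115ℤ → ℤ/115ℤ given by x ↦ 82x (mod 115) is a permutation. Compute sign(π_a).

-1

Orbit of 13 under x↦82x: [13, 31, 12, 64, 73, 6, 32]… (length divides ord_115(82)).
Cycle lengths of π_82 on ℤ/115ℤ: [44, 44, 11, 11, 4, 1]; 6 cycles in total.
n − c = 115 − 6 = 109; sign = (−1)^109 = -1.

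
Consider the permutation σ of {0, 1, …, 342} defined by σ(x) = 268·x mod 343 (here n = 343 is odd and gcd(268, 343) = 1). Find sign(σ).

Orbit of 282 under x↦268x: [282, 116, 218, 114, 25, 183, 338]… (length divides ord_343(268)).
Cycle type of π: 147×2 + 21×2 + 3×2 + 1; total 7 cycles.
343 − 7 = 336 transpositions; sign(π) = (−1)^336 = +1.
Check: (268/343) = +1 by Zolotarev.

+1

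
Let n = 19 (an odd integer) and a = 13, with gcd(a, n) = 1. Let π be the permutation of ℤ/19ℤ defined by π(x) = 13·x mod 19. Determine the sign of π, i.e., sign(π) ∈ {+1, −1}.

-1

Orbit of 9 under x↦13x: [9, 3, 1, 13, 17, 12, 4]… (length divides ord_19(13)).
2 cycles of lengths [18, 1].
Σ(ℓ_i−1) = 19−2 = 17; sign = (−1)^17 = -1.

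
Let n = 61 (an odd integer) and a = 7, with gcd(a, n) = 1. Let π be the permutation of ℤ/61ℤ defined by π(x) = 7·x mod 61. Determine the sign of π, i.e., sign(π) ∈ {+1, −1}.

Start at x=41: 41 → 43 → 57 → 33 → 48 → 31 → 34 → … (one orbit).
The orbit structure of x ↦ 7x mod 61: 2 orbits of sizes [60, 1].
2 cycles on 61: each ℓ→(−1)^(ℓ−1), product (−1)^59 = -1.
Check: (7/61) = -1 by Zolotarev.

-1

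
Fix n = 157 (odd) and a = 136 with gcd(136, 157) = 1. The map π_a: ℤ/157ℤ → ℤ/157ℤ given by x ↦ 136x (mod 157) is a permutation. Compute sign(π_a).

-1

Start at x=89: 89 → 15 → 156 → 21 → 30 → 155 → 42 → … (one orbit).
The orbit structure of x ↦ 136x mod 157: 2 orbits of sizes [156, 1].
2 cycles on 157: each ℓ→(−1)^(ℓ−1), product (−1)^155 = -1.
(136|157)_J = -1 (Zolotarev's lemma cross-check).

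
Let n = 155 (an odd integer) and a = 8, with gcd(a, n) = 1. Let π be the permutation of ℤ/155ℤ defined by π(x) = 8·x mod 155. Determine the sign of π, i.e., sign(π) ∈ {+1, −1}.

Trace 132: π^k(132) = [132, 126, 78, 4, 32, 101, 33] for k=0..6.
Cycle type of π: 20×6 + 5×6 + 4 + 1; total 14 cycles.
Σ(ℓ_i−1) = 155−14 = 141; sign = (−1)^141 = -1.

-1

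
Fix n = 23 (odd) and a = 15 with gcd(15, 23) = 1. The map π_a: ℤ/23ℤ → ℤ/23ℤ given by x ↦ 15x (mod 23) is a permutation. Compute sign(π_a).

-1

Start at x=22: 22 → 8 → 5 → 6 → 21 → 16 → 10 → … (one orbit).
π_15 has 2 disjoint cycles with lengths [22, 1] on {0,…,22}.
n − c = 23 − 2 = 21; sign = (−1)^21 = -1.
Zolotarev: (15|23) = -1, matching the cycle-count sign.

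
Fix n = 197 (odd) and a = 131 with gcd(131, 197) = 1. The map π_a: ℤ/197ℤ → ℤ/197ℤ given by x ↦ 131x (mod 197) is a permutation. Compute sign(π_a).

Start at x=56: 56 → 47 → 50 → 49 → 115 → 93 → 166 → … (one orbit).
2 cycles of lengths [196, 1].
sign(π) = (−1)^{n − #cycles} = (−1)^{197−2} = (−1)^195 = -1.

-1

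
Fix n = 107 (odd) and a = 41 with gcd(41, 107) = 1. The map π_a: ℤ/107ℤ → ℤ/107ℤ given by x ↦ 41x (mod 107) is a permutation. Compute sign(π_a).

+1

Trace 16: π^k(16) = [16, 14, 39, 101, 75, 79, 29] for k=0..6.
Cycle lengths of π_41 on ℤ/107ℤ: [53, 53, 1]; 3 cycles in total.
107 − 3 = 104 transpositions; sign(π) = (−1)^104 = +1.
Via Zolotarev, sign(π_{41}) = (41|107) = +1.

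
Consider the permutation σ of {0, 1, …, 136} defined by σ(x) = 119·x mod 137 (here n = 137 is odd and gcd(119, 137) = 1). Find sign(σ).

+1

Start at x=74: 74 → 38 → 1 → 119 → 50 → 59 → 34 → … (one orbit).
The orbit structure of x ↦ 119x mod 137: 9 orbits of sizes [17, 17, 17, 17, 17, 17, 17, 17, 1].
9 cycles on 137: each ℓ→(−1)^(ℓ−1), product (−1)^128 = +1.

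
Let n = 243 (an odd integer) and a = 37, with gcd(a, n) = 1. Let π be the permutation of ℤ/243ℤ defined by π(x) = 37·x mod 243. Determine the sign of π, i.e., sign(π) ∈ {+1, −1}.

+1

Orbit of 82 under x↦37x: [82, 118, 235, 190, 226, 100, 55]… (length divides ord_243(37)).
π_37 has 27 disjoint cycles with lengths [27, 27, 27, 27, 27, 27, 9, 9, 9, 9, 9, 9, 3, 3, 3, 3, 3, 3, 1, 1, 1, 1, 1, 1, 1, 1, 1] on {0,…,242}.
Σ(ℓ_i−1) = 243−27 = 216; sign = (−1)^216 = +1.
Zolotarev: (37|243) = +1, matching the cycle-count sign.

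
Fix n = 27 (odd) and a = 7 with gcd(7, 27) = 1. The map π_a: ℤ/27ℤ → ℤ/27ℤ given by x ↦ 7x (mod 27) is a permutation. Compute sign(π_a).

Orbit of 19 under x↦7x: [19, 25, 13, 10, 16, 4, 1]… (length divides ord_27(7)).
π_7 has 7 disjoint cycles with lengths [9, 9, 3, 3, 1, 1, 1] on {0,…,26}.
sign(π) = (−1)^{n − #cycles} = (−1)^{27−7} = (−1)^20 = +1.
Check: (7/27) = +1 by Zolotarev.

+1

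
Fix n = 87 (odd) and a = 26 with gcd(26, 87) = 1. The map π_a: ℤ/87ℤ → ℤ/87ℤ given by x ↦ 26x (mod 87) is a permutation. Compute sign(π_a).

Orbit of 44 under x↦26x: [44, 13, 77, 1, 26, 67, 2]… (length divides ord_87(26)).
The orbit structure of x ↦ 26x mod 87: 5 orbits of sizes [28, 28, 28, 2, 1].
sign(π) = (−1)^{n − #cycles} = (−1)^{87−5} = (−1)^82 = +1.
Zolotarev: (26|87) = +1, matching the cycle-count sign.

+1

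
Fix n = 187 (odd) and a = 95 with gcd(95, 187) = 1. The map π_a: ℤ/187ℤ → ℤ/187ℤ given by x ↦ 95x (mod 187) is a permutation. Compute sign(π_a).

Orbit of 104 under x↦95x: [104, 156, 47, 164, 59, 182, 86]… (length divides ord_187(95)).
Cycle type of π: 80×2 + 16 + 10 + 1; total 5 cycles.
sign(π) = (−1)^{n − #cycles} = (−1)^{187−5} = (−1)^182 = +1.

+1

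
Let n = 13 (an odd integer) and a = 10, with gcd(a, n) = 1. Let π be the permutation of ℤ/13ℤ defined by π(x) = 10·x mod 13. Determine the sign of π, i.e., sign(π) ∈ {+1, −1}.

+1

Orbit of 12 under x↦10x: [12, 3, 4, 1, 10, 9]… (length divides ord_13(10)).
Cycle lengths of π_10 on ℤ/13ℤ: [6, 6, 1]; 3 cycles in total.
3 cycles on 13: each ℓ→(−1)^(ℓ−1), product (−1)^10 = +1.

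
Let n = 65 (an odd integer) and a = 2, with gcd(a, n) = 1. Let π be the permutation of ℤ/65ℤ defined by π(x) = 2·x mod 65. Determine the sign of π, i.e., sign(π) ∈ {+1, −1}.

+1

Trace 64: π^k(64) = [64, 63, 61, 57, 49, 33, 1] for k=0..6.
Decompose π into cycles: lengths [12, 12, 12, 12, 12, 4, 1] (7 cycles, including the fixed point 0).
sign(π) = (−1)^{n − #cycles} = (−1)^{65−7} = (−1)^58 = +1.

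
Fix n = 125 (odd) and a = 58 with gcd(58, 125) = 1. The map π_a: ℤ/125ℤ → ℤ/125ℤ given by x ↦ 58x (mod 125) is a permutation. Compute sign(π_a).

-1

Orbit of 63 under x↦58x: [63, 29, 57, 56, 123, 9, 22]… (length divides ord_125(58)).
Cycle type of π: 100 + 20 + 4 + 1; total 4 cycles.
125 − 4 = 121 transpositions; sign(π) = (−1)^121 = -1.
(58|125)_J = -1 (Zolotarev's lemma cross-check).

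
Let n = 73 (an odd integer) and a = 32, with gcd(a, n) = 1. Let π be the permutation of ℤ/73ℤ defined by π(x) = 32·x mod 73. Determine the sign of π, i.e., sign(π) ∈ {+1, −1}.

Trace 2: π^k(2) = [2, 64, 4, 55, 8, 37, 16] for k=0..6.
Cycle type of π: 9×8 + 1; total 9 cycles.
9 cycles on 73: each ℓ→(−1)^(ℓ−1), product (−1)^64 = +1.
Check: (32/73) = +1 by Zolotarev.

+1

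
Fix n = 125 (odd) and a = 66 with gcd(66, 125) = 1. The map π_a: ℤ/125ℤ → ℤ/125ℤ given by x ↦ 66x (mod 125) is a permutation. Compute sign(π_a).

Orbit of 51 under x↦66x: [51, 116, 31, 46, 36, 1, 66]… (length divides ord_125(66)).
13 cycles of lengths [25, 25, 25, 25, 5, 5, 5, 5, 1, 1, 1, 1, 1].
n − c = 125 − 13 = 112; sign = (−1)^112 = +1.

+1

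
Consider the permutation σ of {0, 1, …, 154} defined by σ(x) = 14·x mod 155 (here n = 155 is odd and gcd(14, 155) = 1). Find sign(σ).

Start at x=131: 131 → 129 → 101 → 19 → 111 → 4 → 56 → … (one orbit).
π_14 has 9 disjoint cycles with lengths [30, 30, 30, 30, 15, 15, 2, 2, 1] on {0,…,154}.
Σ(ℓ_i−1) = 155−9 = 146; sign = (−1)^146 = +1.
Check: (14/155) = +1 by Zolotarev.

+1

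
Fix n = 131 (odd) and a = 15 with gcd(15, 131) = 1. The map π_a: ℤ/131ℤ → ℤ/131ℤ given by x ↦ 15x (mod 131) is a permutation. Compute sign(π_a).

+1

Start at x=9: 9 → 4 → 60 → 114 → 7 → 105 → 3 → … (one orbit).
Cycle lengths of π_15 on ℤ/131ℤ: [65, 65, 1]; 3 cycles in total.
Σ(ℓ_i−1) = 131−3 = 128; sign = (−1)^128 = +1.
Zolotarev: (15|131) = +1, matching the cycle-count sign.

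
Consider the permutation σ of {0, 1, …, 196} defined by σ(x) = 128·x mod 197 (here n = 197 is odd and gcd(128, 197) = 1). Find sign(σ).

-1

Orbit of 83 under x↦128x: [83, 183, 178, 129, 161, 120, 191]… (length divides ord_197(128)).
π_128 has 8 disjoint cycles with lengths [28, 28, 28, 28, 28, 28, 28, 1] on {0,…,196}.
With 8 cycles on 197 points, sign = (−1)^{197−8} = -1.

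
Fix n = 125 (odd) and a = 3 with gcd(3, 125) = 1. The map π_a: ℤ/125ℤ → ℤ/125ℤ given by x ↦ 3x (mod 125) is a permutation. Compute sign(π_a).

Orbit of 46 under x↦3x: [46, 13, 39, 117, 101, 53, 34]… (length divides ord_125(3)).
π_3 has 4 disjoint cycles with lengths [100, 20, 4, 1] on {0,…,124}.
With 4 cycles on 125 points, sign = (−1)^{125−4} = -1.

-1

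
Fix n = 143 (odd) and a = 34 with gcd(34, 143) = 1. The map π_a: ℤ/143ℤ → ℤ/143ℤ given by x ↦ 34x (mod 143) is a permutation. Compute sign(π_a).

Trace 34: π^k(34) = [34, 12, 122, 1] for k=0..3.
π_34 has 44 disjoint cycles with lengths [4, 4, 4, 4, 4, 4, 4, 4, 4, 4, 4, 4, 4, 4, 4, 4, 4, 4, 4, 4, 4, 4, 4, 4, 4, 4, 4, 4, 4, 4, 4, 4, 4, 1, 1, 1, 1, 1, 1, 1, 1, 1, 1, 1] on {0,…,142}.
With 44 cycles on 143 points, sign = (−1)^{143−44} = -1.

-1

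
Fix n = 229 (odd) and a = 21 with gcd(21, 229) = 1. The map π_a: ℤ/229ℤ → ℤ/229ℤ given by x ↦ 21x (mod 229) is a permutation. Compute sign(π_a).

-1

Orbit of 213 under x↦21x: [213, 122, 43, 216, 185, 221, 61]… (length divides ord_229(21)).
Decompose π into cycles: lengths [76, 76, 76, 1] (4 cycles, including the fixed point 0).
n − c = 229 − 4 = 225; sign = (−1)^225 = -1.
Zolotarev: (21|229) = -1, matching the cycle-count sign.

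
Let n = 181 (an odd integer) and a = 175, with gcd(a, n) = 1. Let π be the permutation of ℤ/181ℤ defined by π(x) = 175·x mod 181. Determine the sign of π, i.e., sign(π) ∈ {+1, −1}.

-1

Trace 154: π^k(154) = [154, 162, 114, 40, 122, 173, 48] for k=0..6.
π_175 has 4 disjoint cycles with lengths [60, 60, 60, 1] on {0,…,180}.
sign(π) = (−1)^{n − #cycles} = (−1)^{181−4} = (−1)^177 = -1.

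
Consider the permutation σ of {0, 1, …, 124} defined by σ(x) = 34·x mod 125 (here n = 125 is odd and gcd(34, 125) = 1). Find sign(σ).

Trace 86: π^k(86) = [86, 49, 41, 19, 21, 89, 26] for k=0..6.
Decompose π into cycles: lengths [50, 50, 10, 10, 2, 2, 1] (7 cycles, including the fixed point 0).
7 cycles on 125: each ℓ→(−1)^(ℓ−1), product (−1)^118 = +1.

+1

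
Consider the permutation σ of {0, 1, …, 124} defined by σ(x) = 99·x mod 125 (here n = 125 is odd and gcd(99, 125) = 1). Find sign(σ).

+1

Orbit of 49 under x↦99x: [49, 101, 124, 26, 74, 76, 24]… (length divides ord_125(99)).
π_99 has 23 disjoint cycles with lengths [10, 10, 10, 10, 10, 10, 10, 10, 10, 10, 2, 2, 2, 2, 2, 2, 2, 2, 2, 2, 2, 2, 1] on {0,…,124}.
23 cycles on 125: each ℓ→(−1)^(ℓ−1), product (−1)^102 = +1.
The Jacobi symbol (99|125) = +1 (Zolotarev) agrees.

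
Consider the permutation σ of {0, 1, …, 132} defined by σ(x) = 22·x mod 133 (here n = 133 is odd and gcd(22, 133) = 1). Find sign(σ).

-1

Trace 85: π^k(85) = [85, 8, 43, 15, 64, 78, 120] for k=0..6.
π_22 has 14 disjoint cycles with lengths [18, 18, 18, 18, 18, 18, 18, 1, 1, 1, 1, 1, 1, 1] on {0,…,132}.
133 − 14 = 119 transpositions; sign(π) = (−1)^119 = -1.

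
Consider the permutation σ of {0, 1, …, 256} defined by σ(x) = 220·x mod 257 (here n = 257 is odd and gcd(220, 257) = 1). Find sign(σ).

Orbit of 159 under x↦220x: [159, 28, 249, 39, 99, 192, 92]… (length divides ord_257(220)).
Cycle lengths of π_220 on ℤ/257ℤ: [256, 1]; 2 cycles in total.
With 2 cycles on 257 points, sign = (−1)^{257−2} = -1.
(220|257)_J = -1 (Zolotarev's lemma cross-check).

-1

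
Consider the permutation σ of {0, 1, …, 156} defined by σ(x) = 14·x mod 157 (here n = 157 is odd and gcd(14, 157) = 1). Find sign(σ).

Trace 153: π^k(153) = [153, 101, 1, 14, 39, 75, 108] for k=0..6.
π_14 has 13 disjoint cycles with lengths [13, 13, 13, 13, 13, 13, 13, 13, 13, 13, 13, 13, 1] on {0,…,156}.
n − c = 157 − 13 = 144; sign = (−1)^144 = +1.

+1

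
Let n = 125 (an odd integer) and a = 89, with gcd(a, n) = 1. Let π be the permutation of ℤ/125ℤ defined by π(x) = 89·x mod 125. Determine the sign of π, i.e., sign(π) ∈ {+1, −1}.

Trace 9: π^k(9) = [9, 51, 39, 96, 44, 41, 24] for k=0..6.
Decompose π into cycles: lengths [50, 50, 10, 10, 2, 2, 1] (7 cycles, including the fixed point 0).
n − c = 125 − 7 = 118; sign = (−1)^118 = +1.

+1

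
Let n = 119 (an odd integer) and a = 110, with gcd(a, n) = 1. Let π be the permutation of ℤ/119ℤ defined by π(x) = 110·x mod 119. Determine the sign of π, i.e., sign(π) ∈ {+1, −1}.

Trace 111: π^k(111) = [111, 72, 66, 1, 110, 81, 104] for k=0..6.
Cycle type of π: 24×4 + 8×2 + 6 + 1; total 8 cycles.
Σ(ℓ_i−1) = 119−8 = 111; sign = (−1)^111 = -1.

-1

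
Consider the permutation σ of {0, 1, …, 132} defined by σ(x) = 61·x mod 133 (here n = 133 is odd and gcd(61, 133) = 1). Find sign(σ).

Trace 83: π^k(83) = [83, 9, 17, 106, 82, 81, 20] for k=0..6.
Cycle type of π: 18×6 + 9×2 + 6 + 1; total 10 cycles.
sign(π) = (−1)^{n − #cycles} = (−1)^{133−10} = (−1)^123 = -1.

-1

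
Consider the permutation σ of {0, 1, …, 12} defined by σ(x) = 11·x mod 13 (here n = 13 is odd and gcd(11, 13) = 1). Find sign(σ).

-1

Trace 1: π^k(1) = [1, 11, 4, 5, 3, 7, 12] for k=0..6.
2 cycles of lengths [12, 1].
sign(π) = (−1)^{n − #cycles} = (−1)^{13−2} = (−1)^11 = -1.
(11|13)_J = -1 (Zolotarev's lemma cross-check).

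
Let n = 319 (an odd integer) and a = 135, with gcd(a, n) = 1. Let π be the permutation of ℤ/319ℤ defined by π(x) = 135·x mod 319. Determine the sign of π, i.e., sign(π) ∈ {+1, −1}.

-1

Orbit of 81 under x↦135x: [81, 89, 212, 229, 291, 48, 100]… (length divides ord_319(135)).
π_135 has 6 disjoint cycles with lengths [140, 140, 28, 5, 5, 1] on {0,…,318}.
Σ(ℓ_i−1) = 319−6 = 313; sign = (−1)^313 = -1.
Via Zolotarev, sign(π_{135}) = (135|319) = -1.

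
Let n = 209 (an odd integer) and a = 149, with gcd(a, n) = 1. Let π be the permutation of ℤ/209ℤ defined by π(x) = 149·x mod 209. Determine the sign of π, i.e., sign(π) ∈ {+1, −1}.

-1

Start at x=62: 62 → 42 → 197 → 93 → 63 → 191 → 35 → … (one orbit).
The orbit structure of x ↦ 149x mod 209: 6 orbits of sizes [90, 90, 10, 9, 9, 1].
6 cycles on 209: each ℓ→(−1)^(ℓ−1), product (−1)^203 = -1.
(149|209)_J = -1 (Zolotarev's lemma cross-check).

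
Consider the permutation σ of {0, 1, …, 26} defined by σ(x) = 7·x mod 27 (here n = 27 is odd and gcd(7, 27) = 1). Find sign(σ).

Start at x=16: 16 → 4 → 1 → 7 → 22 → 19 → 25 → … (one orbit).
7 cycles of lengths [9, 9, 3, 3, 1, 1, 1].
7 cycles on 27: each ℓ→(−1)^(ℓ−1), product (−1)^20 = +1.
Check: (7/27) = +1 by Zolotarev.

+1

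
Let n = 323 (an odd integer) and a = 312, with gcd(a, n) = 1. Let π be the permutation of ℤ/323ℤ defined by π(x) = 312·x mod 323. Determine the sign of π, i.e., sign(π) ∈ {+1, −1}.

+1

Trace 239: π^k(239) = [239, 278, 172, 46, 140, 75, 144] for k=0..6.
11 cycles of lengths [48, 48, 48, 48, 48, 48, 16, 6, 6, 6, 1].
323 − 11 = 312 transpositions; sign(π) = (−1)^312 = +1.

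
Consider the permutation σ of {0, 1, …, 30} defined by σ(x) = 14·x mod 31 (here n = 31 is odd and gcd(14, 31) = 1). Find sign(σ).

Orbit of 5 under x↦14x: [5, 8, 19, 18, 4, 25, 9]… (length divides ord_31(14)).
π_14 has 3 disjoint cycles with lengths [15, 15, 1] on {0,…,30}.
With 3 cycles on 31 points, sign = (−1)^{31−3} = +1.
The Jacobi symbol (14|31) = +1 (Zolotarev) agrees.

+1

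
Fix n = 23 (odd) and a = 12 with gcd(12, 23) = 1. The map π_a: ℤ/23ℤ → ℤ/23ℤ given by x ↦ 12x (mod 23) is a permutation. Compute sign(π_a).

Orbit of 3 under x↦12x: [3, 13, 18, 9, 16, 8, 4]… (length divides ord_23(12)).
3 cycles of lengths [11, 11, 1].
With 3 cycles on 23 points, sign = (−1)^{23−3} = +1.
Check: (12/23) = +1 by Zolotarev.

+1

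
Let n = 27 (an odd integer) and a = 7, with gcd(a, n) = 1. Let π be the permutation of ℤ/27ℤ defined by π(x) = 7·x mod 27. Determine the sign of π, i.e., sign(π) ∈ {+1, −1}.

Start at x=13: 13 → 10 → 16 → 4 → 1 → 7 → 22 → … (one orbit).
The orbit structure of x ↦ 7x mod 27: 7 orbits of sizes [9, 9, 3, 3, 1, 1, 1].
27 − 7 = 20 transpositions; sign(π) = (−1)^20 = +1.
Zolotarev: (7|27) = +1, matching the cycle-count sign.

+1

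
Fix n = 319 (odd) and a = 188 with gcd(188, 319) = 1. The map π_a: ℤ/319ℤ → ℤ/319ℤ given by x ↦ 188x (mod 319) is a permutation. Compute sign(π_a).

Trace 210: π^k(210) = [210, 243, 67, 155, 111, 133, 122] for k=0..6.
The orbit structure of x ↦ 188x mod 319: 22 orbits of sizes [28, 28, 28, 28, 28, 28, 28, 28, 28, 28, 28, 1, 1, 1, 1, 1, 1, 1, 1, 1, 1, 1].
sign(π) = (−1)^{n − #cycles} = (−1)^{319−22} = (−1)^297 = -1.
The Jacobi symbol (188|319) = -1 (Zolotarev) agrees.

-1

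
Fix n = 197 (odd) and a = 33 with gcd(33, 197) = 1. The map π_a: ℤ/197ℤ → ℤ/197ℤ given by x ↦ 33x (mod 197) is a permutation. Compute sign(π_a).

+1

Orbit of 196 under x↦33x: [196, 164, 93, 114, 19, 36, 6]… (length divides ord_197(33)).
The orbit structure of x ↦ 33x mod 197: 15 orbits of sizes [14, 14, 14, 14, 14, 14, 14, 14, 14, 14, 14, 14, 14, 14, 1].
With 15 cycles on 197 points, sign = (−1)^{197−15} = +1.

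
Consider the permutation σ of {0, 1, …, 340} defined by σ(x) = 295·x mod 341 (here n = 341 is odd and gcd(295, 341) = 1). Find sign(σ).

Trace 126: π^k(126) = [126, 1, 295, 70, 190] for k=0..4.
Cycle lengths of π_295 on ℤ/341ℤ: [5, 5, 5, 5, 5, 5, 5, 5, 5, 5, 5, 5, 5, 5, 5, 5, 5, 5, 5, 5, 5, 5, 5, 5, 5, 5, 5, 5, 5, 5, 5, 5, 5, 5, 5, 5, 5, 5, 5, 5, 5, 5, 5, 5, 5, 5, 5, 5, 5, 5, 5, 5, 5, 5, 5, 5, 5, 5, 5, 5, 5, 5, 5, 5, 5, 5, 5, 5, 1]; 69 cycles in total.
sign(π) = (−1)^{n − #cycles} = (−1)^{341−69} = (−1)^272 = +1.

+1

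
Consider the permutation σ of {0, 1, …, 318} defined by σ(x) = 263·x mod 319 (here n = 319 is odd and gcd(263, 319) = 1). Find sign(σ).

+1

Start at x=43: 43 → 144 → 230 → 199 → 21 → 100 → 142 → … (one orbit).
The orbit structure of x ↦ 263x mod 319: 17 orbits of sizes [28, 28, 28, 28, 28, 28, 28, 28, 28, 28, 28, 2, 2, 2, 2, 2, 1].
With 17 cycles on 319 points, sign = (−1)^{319−17} = +1.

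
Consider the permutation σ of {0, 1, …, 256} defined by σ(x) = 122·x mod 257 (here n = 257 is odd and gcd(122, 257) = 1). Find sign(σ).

Start at x=64: 64 → 98 → 134 → 157 → 136 → 144 → 92 → … (one orbit).
3 cycles of lengths [128, 128, 1].
n − c = 257 − 3 = 254; sign = (−1)^254 = +1.

+1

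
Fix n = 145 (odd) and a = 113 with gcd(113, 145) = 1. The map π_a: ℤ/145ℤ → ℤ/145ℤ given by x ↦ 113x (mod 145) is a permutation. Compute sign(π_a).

Start at x=113: 113 → 9 → 2 → 81 → 18 → 4 → 17 → … (one orbit).
Decompose π into cycles: lengths [28, 28, 28, 28, 28, 4, 1] (7 cycles, including the fixed point 0).
sign(π) = (−1)^{n − #cycles} = (−1)^{145−7} = (−1)^138 = +1.

+1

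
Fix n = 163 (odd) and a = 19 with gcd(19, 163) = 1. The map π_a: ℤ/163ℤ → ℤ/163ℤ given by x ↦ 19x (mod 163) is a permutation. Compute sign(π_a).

-1

Orbit of 81 under x↦19x: [81, 72, 64, 75, 121, 17, 160]… (length divides ord_163(19)).
π_19 has 2 disjoint cycles with lengths [162, 1] on {0,…,162}.
n − c = 163 − 2 = 161; sign = (−1)^161 = -1.
Via Zolotarev, sign(π_{19}) = (19|163) = -1.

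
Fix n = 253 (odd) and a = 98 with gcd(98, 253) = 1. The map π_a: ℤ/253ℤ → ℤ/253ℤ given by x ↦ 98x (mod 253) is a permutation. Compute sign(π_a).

-1

Orbit of 188 under x↦98x: [188, 208, 144, 197, 78, 54, 232]… (length divides ord_253(98)).
Cycle type of π: 22×10 + 11×2 + 2×5 + 1; total 18 cycles.
sign(π) = (−1)^{n − #cycles} = (−1)^{253−18} = (−1)^235 = -1.
Via Zolotarev, sign(π_{98}) = (98|253) = -1.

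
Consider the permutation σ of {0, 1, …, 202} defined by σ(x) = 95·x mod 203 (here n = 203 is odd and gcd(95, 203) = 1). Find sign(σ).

Orbit of 134 under x↦95x: [134, 144, 79, 197, 39, 51, 176]… (length divides ord_203(95)).
Cycle type of π: 84×2 + 28 + 3×2 + 1; total 6 cycles.
Σ(ℓ_i−1) = 203−6 = 197; sign = (−1)^197 = -1.

-1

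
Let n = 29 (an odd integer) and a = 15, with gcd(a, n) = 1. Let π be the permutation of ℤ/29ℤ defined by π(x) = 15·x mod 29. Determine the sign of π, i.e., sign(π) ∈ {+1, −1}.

-1

Start at x=20: 20 → 10 → 5 → 17 → 23 → 26 → 13 → … (one orbit).
π_15 has 2 disjoint cycles with lengths [28, 1] on {0,…,28}.
sign(π) = (−1)^{n − #cycles} = (−1)^{29−2} = (−1)^27 = -1.
Check: (15/29) = -1 by Zolotarev.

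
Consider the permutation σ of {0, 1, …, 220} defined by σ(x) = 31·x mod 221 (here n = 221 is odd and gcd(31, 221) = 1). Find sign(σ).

+1

Orbit of 157 under x↦31x: [157, 5, 155, 164, 1, 31, 77]… (length divides ord_221(31)).
π_31 has 17 disjoint cycles with lengths [16, 16, 16, 16, 16, 16, 16, 16, 16, 16, 16, 16, 16, 4, 4, 4, 1] on {0,…,220}.
17 cycles on 221: each ℓ→(−1)^(ℓ−1), product (−1)^204 = +1.
The Jacobi symbol (31|221) = +1 (Zolotarev) agrees.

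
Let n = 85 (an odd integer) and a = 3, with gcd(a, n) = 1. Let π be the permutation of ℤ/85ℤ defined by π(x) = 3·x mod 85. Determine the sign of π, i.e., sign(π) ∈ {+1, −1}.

+1

Orbit of 48 under x↦3x: [48, 59, 7, 21, 63, 19, 57]… (length divides ord_85(3)).
π_3 has 7 disjoint cycles with lengths [16, 16, 16, 16, 16, 4, 1] on {0,…,84}.
sign(π) = (−1)^{n − #cycles} = (−1)^{85−7} = (−1)^78 = +1.
Via Zolotarev, sign(π_{3}) = (3|85) = +1.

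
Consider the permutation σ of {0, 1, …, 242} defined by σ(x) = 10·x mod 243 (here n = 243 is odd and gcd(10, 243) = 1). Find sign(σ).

Orbit of 46 under x↦10x: [46, 217, 226, 73, 1, 10, 100]… (length divides ord_243(10)).
27 cycles of lengths [27, 27, 27, 27, 27, 27, 9, 9, 9, 9, 9, 9, 3, 3, 3, 3, 3, 3, 1, 1, 1, 1, 1, 1, 1, 1, 1].
243 − 27 = 216 transpositions; sign(π) = (−1)^216 = +1.
The Jacobi symbol (10|243) = +1 (Zolotarev) agrees.

+1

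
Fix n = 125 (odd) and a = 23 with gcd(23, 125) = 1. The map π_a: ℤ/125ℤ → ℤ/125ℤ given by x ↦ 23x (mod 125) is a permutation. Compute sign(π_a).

Orbit of 73 under x↦23x: [73, 54, 117, 66, 18, 39, 22]… (length divides ord_125(23)).
4 cycles of lengths [100, 20, 4, 1].
125 − 4 = 121 transpositions; sign(π) = (−1)^121 = -1.

-1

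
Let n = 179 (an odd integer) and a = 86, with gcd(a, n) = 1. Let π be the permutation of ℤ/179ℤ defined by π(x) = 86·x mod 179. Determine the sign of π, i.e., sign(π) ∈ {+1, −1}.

Start at x=176: 176 → 100 → 8 → 151 → 98 → 15 → 37 → … (one orbit).
π_86 has 2 disjoint cycles with lengths [178, 1] on {0,…,178}.
With 2 cycles on 179 points, sign = (−1)^{179−2} = -1.
The Jacobi symbol (86|179) = -1 (Zolotarev) agrees.

-1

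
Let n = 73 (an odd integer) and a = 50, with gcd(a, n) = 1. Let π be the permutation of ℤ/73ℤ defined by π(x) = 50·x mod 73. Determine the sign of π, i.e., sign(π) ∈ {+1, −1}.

+1

Orbit of 70 under x↦50x: [70, 69, 19, 1, 50, 18, 24]… (length divides ord_73(50)).
3 cycles of lengths [36, 36, 1].
3 cycles on 73: each ℓ→(−1)^(ℓ−1), product (−1)^70 = +1.
Check: (50/73) = +1 by Zolotarev.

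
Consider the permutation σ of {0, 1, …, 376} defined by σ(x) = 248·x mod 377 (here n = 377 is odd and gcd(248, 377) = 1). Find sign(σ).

+1

Trace 1: π^k(1) = [1, 248, 53, 326, 170, 313, 339] for k=0..6.
The orbit structure of x ↦ 248x mod 377: 65 orbits of sizes [7, 7, 7, 7, 7, 7, 7, 7, 7, 7, 7, 7, 7, 7, 7, 7, 7, 7, 7, 7, 7, 7, 7, 7, 7, 7, 7, 7, 7, 7, 7, 7, 7, 7, 7, 7, 7, 7, 7, 7, 7, 7, 7, 7, 7, 7, 7, 7, 7, 7, 7, 7, 1, 1, 1, 1, 1, 1, 1, 1, 1, 1, 1, 1, 1].
n − c = 377 − 65 = 312; sign = (−1)^312 = +1.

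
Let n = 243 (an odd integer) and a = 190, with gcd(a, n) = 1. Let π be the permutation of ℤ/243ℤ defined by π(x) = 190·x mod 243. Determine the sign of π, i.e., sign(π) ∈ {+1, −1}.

+1

Start at x=28: 28 → 217 → 163 → 109 → 55 → 1 → 190 → … (one orbit).
The orbit structure of x ↦ 190x mod 243: 63 orbits of sizes [9, 9, 9, 9, 9, 9, 9, 9, 9, 9, 9, 9, 9, 9, 9, 9, 9, 9, 3, 3, 3, 3, 3, 3, 3, 3, 3, 3, 3, 3, 3, 3, 3, 3, 3, 3, 1, 1, 1, 1, 1, 1, 1, 1, 1, 1, 1, 1, 1, 1, 1, 1, 1, 1, 1, 1, 1, 1, 1, 1, 1, 1, 1].
243 − 63 = 180 transpositions; sign(π) = (−1)^180 = +1.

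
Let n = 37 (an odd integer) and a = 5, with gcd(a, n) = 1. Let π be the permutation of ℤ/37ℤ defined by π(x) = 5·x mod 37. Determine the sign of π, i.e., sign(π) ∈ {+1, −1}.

-1

Start at x=9: 9 → 8 → 3 → 15 → 1 → 5 → 25 → … (one orbit).
Decompose π into cycles: lengths [36, 1] (2 cycles, including the fixed point 0).
2 cycles on 37: each ℓ→(−1)^(ℓ−1), product (−1)^35 = -1.
Zolotarev: (5|37) = -1, matching the cycle-count sign.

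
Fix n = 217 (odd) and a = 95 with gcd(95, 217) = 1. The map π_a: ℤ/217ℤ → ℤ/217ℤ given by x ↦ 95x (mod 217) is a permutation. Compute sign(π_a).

+1

Trace 1: π^k(1) = [1, 95, 128, 8, 109, 156, 64] for k=0..6.
Cycle type of π: 15×12 + 5×6 + 3×2 + 1; total 21 cycles.
21 cycles on 217: each ℓ→(−1)^(ℓ−1), product (−1)^196 = +1.
Zolotarev: (95|217) = +1, matching the cycle-count sign.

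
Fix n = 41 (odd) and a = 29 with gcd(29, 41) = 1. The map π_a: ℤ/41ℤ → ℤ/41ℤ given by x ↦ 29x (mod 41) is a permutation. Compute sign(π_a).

-1

Orbit of 16 under x↦29x: [16, 13, 8, 27, 4, 34, 2]… (length divides ord_41(29)).
Decompose π into cycles: lengths [40, 1] (2 cycles, including the fixed point 0).
2 cycles on 41: each ℓ→(−1)^(ℓ−1), product (−1)^39 = -1.
Check: (29/41) = -1 by Zolotarev.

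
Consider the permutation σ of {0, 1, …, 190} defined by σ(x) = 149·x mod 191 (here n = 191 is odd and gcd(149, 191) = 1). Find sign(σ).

+1

Trace 135: π^k(135) = [135, 60, 154, 26, 54, 24, 138] for k=0..6.
Cycle lengths of π_149 on ℤ/191ℤ: [95, 95, 1]; 3 cycles in total.
Σ(ℓ_i−1) = 191−3 = 188; sign = (−1)^188 = +1.
(149|191)_J = +1 (Zolotarev's lemma cross-check).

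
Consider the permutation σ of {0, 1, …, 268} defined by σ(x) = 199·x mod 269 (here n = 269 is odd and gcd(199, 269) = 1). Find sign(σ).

Trace 204: π^k(204) = [204, 246, 265, 11, 37, 100, 263] for k=0..6.
The orbit structure of x ↦ 199x mod 269: 3 orbits of sizes [134, 134, 1].
sign(π) = (−1)^{n − #cycles} = (−1)^{269−3} = (−1)^266 = +1.

+1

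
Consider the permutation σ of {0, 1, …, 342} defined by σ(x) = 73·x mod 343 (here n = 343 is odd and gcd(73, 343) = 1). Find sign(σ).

-1

Orbit of 146 under x↦73x: [146, 25, 110, 141, 3, 219, 209]… (length divides ord_343(73)).
Cycle type of π: 294 + 42 + 6 + 1; total 4 cycles.
343 − 4 = 339 transpositions; sign(π) = (−1)^339 = -1.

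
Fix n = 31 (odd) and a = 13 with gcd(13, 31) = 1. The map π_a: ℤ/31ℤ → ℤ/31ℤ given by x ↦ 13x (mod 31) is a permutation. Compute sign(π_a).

Start at x=20: 20 → 12 → 1 → 13 → 14 → 27 → 10 → … (one orbit).
Decompose π into cycles: lengths [30, 1] (2 cycles, including the fixed point 0).
sign(π) = (−1)^{n − #cycles} = (−1)^{31−2} = (−1)^29 = -1.
Check: (13/31) = -1 by Zolotarev.

-1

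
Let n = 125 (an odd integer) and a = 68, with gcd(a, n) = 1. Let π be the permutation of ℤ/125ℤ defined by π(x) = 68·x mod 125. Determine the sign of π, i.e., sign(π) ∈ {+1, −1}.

-1

Orbit of 124 under x↦68x: [124, 57, 1, 68]… (length divides ord_125(68)).
Cycle type of π: 4×31 + 1; total 32 cycles.
n − c = 125 − 32 = 93; sign = (−1)^93 = -1.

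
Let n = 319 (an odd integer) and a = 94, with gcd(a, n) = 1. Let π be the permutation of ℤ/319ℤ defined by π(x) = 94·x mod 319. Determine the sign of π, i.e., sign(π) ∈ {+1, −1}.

Trace 170: π^k(170) = [170, 30, 268, 310, 111, 226, 190] for k=0..6.
Cycle lengths of π_94 on ℤ/319ℤ: [70, 70, 70, 70, 10, 7, 7, 7, 7, 1]; 10 cycles in total.
10 cycles on 319: each ℓ→(−1)^(ℓ−1), product (−1)^309 = -1.
Check: (94/319) = -1 by Zolotarev.

-1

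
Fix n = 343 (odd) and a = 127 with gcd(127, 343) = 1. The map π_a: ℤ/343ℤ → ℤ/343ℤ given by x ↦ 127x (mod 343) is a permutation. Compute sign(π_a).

Trace 183: π^k(183) = [183, 260, 92, 22, 50, 176, 57] for k=0..6.
π_127 has 19 disjoint cycles with lengths [49, 49, 49, 49, 49, 49, 7, 7, 7, 7, 7, 7, 1, 1, 1, 1, 1, 1, 1] on {0,…,342}.
n − c = 343 − 19 = 324; sign = (−1)^324 = +1.
(127|343)_J = +1 (Zolotarev's lemma cross-check).

+1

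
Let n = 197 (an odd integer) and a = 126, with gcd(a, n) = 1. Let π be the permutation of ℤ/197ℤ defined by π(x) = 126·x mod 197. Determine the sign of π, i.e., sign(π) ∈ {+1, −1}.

Trace 31: π^k(31) = [31, 163, 50, 193, 87, 127, 45] for k=0..6.
π_126 has 2 disjoint cycles with lengths [196, 1] on {0,…,196}.
n − c = 197 − 2 = 195; sign = (−1)^195 = -1.

-1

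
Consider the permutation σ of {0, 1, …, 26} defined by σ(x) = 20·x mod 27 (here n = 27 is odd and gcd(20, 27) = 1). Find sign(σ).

-1

Orbit of 16 under x↦20x: [16, 23, 1, 20, 22, 8, 25]… (length divides ord_27(20)).
The orbit structure of x ↦ 20x mod 27: 4 orbits of sizes [18, 6, 2, 1].
sign(π) = (−1)^{n − #cycles} = (−1)^{27−4} = (−1)^23 = -1.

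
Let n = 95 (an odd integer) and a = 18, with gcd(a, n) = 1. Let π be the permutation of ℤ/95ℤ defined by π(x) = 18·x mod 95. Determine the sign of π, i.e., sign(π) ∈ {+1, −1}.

+1

Start at x=18: 18 → 39 → 37 → 1 → 18 (one orbit).
Cycle lengths of π_18 on ℤ/95ℤ: [4, 4, 4, 4, 4, 4, 4, 4, 4, 4, 4, 4, 4, 4, 4, 4, 4, 4, 4, 2, 2, 2, 2, 2, 2, 2, 2, 2, 1]; 29 cycles in total.
95 − 29 = 66 transpositions; sign(π) = (−1)^66 = +1.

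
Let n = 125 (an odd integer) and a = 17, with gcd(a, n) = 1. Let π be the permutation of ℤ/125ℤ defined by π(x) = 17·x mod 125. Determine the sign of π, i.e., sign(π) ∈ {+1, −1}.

Start at x=103: 103 → 1 → 17 → 39 → 38 → 21 → 107 → … (one orbit).
4 cycles of lengths [100, 20, 4, 1].
4 cycles on 125: each ℓ→(−1)^(ℓ−1), product (−1)^121 = -1.

-1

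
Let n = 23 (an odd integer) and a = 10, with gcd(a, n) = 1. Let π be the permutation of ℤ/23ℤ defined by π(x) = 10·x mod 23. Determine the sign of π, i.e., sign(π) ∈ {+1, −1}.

Trace 3: π^k(3) = [3, 7, 1, 10, 8, 11, 18] for k=0..6.
The orbit structure of x ↦ 10x mod 23: 2 orbits of sizes [22, 1].
With 2 cycles on 23 points, sign = (−1)^{23−2} = -1.

-1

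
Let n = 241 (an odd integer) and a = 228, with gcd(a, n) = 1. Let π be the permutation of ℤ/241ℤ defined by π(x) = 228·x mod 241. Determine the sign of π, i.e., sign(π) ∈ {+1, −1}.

-1

Trace 141: π^k(141) = [141, 95, 211, 149, 232, 117, 166] for k=0..6.
The orbit structure of x ↦ 228x mod 241: 2 orbits of sizes [240, 1].
Σ(ℓ_i−1) = 241−2 = 239; sign = (−1)^239 = -1.
The Jacobi symbol (228|241) = -1 (Zolotarev) agrees.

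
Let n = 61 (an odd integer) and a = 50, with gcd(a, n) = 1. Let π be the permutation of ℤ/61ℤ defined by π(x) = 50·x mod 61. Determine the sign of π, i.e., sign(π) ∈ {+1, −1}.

Start at x=1: 1 → 50 → 60 → 11 → 1 (one orbit).
16 cycles of lengths [4, 4, 4, 4, 4, 4, 4, 4, 4, 4, 4, 4, 4, 4, 4, 1].
Σ(ℓ_i−1) = 61−16 = 45; sign = (−1)^45 = -1.

-1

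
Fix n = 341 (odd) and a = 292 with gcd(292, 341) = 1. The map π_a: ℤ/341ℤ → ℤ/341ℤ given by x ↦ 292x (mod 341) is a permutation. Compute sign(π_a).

Start at x=340: 340 → 49 → 327 → 4 → 145 → 56 → 325 → … (one orbit).
Cycle type of π: 30×11 + 10 + 1; total 13 cycles.
13 cycles on 341: each ℓ→(−1)^(ℓ−1), product (−1)^328 = +1.
Via Zolotarev, sign(π_{292}) = (292|341) = +1.

+1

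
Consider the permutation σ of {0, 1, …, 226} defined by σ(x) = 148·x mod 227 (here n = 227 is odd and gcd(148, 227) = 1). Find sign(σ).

Orbit of 204 under x↦148x: [204, 1, 148, 112, 5, 59, 106]… (length divides ord_227(148)).
2 cycles of lengths [226, 1].
sign(π) = (−1)^{n − #cycles} = (−1)^{227−2} = (−1)^225 = -1.
Check: (148/227) = -1 by Zolotarev.

-1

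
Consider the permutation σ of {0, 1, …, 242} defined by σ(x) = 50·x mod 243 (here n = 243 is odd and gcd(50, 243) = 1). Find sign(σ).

Orbit of 38 under x↦50x: [38, 199, 230, 79, 62, 184, 209]… (length divides ord_243(50)).
Decompose π into cycles: lengths [162, 54, 18, 6, 2, 1] (6 cycles, including the fixed point 0).
243 − 6 = 237 transpositions; sign(π) = (−1)^237 = -1.

-1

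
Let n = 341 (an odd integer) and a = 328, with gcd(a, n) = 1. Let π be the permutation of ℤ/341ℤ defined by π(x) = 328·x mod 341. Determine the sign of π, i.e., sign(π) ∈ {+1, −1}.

+1

Start at x=56: 56 → 295 → 257 → 69 → 126 → 67 → 152 → … (one orbit).
Cycle lengths of π_328 on ℤ/341ℤ: [15, 15, 15, 15, 15, 15, 15, 15, 15, 15, 15, 15, 15, 15, 15, 15, 15, 15, 15, 15, 15, 15, 5, 5, 1]; 25 cycles in total.
n − c = 341 − 25 = 316; sign = (−1)^316 = +1.
Via Zolotarev, sign(π_{328}) = (328|341) = +1.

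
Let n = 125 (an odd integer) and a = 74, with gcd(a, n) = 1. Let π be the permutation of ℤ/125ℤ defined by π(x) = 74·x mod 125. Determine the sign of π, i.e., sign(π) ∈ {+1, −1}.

+1

Orbit of 101 under x↦74x: [101, 99, 76, 124, 51, 24, 26]… (length divides ord_125(74)).
Cycle type of π: 10×10 + 2×12 + 1; total 23 cycles.
125 − 23 = 102 transpositions; sign(π) = (−1)^102 = +1.
Zolotarev: (74|125) = +1, matching the cycle-count sign.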